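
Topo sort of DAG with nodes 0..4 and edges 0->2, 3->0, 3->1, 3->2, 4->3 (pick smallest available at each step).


Kahn's algorithm, process smallest node first
Order: [4, 3, 0, 1, 2]


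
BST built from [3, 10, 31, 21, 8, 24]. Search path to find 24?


BST root = 3
Search for 24: compare at each node
Path: [3, 10, 31, 21, 24]


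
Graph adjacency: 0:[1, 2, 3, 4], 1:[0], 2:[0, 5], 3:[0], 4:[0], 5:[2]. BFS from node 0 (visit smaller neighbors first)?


BFS queue: start with [0]
Visit order: [0, 1, 2, 3, 4, 5]


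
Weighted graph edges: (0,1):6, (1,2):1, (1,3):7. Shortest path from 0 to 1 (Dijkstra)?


Dijkstra from 0:
Distances: {0: 0, 1: 6, 2: 7, 3: 13}
Shortest distance to 1 = 6, path = [0, 1]


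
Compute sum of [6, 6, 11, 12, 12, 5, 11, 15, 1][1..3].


Prefix sums: [0, 6, 12, 23, 35, 47, 52, 63, 78, 79]
Sum[1..3] = prefix[4] - prefix[1] = 35 - 6 = 29


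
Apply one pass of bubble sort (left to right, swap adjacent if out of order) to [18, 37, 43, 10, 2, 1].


After one pass: [18, 37, 10, 2, 1, 43]


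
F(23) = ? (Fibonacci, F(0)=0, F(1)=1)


F(n)=F(n-1)+F(n-2)
...F(21)=10946, F(22)=17711, F(23)=28657


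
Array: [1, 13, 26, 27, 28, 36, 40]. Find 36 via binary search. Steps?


Search for 36:
[0,6] mid=3 arr[3]=27
[4,6] mid=5 arr[5]=36
Total: 2 comparisons


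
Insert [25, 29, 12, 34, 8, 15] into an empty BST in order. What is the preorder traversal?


Root = 25; build tree by BST insertion.
Preorder traversal: [25, 12, 8, 15, 29, 34]


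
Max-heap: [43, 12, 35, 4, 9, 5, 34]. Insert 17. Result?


Append 17: [43, 12, 35, 4, 9, 5, 34, 17]
Bubble up: swap idx 7(17) with idx 3(4); swap idx 3(17) with idx 1(12)
Result: [43, 17, 35, 12, 9, 5, 34, 4]


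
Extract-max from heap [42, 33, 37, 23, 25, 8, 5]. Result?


Max = 42
Replace root with last, heapify down
Resulting heap: [37, 33, 8, 23, 25, 5]


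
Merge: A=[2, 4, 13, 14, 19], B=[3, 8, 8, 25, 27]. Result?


Compare heads, take smaller each step.
Merged: [2, 3, 4, 8, 8, 13, 14, 19, 25, 27]


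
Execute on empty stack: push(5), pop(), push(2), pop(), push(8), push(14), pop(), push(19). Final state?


push(5) -> [5]
pop() returns 5 -> []
push(2) -> [2]
pop() returns 2 -> []
push(8) -> [8]
push(14) -> [8, 14]
pop() returns 14 -> [8]
push(19) -> [8, 19]
Final stack (bottom to top): [8, 19]


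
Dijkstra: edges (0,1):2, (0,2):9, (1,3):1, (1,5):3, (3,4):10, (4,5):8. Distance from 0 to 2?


Dijkstra from 0:
Distances: {0: 0, 1: 2, 2: 9, 3: 3, 4: 13, 5: 5}
Shortest distance to 2 = 9, path = [0, 2]


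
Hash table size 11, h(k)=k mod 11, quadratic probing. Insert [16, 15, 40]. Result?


Insertions: 16->slot 5; 15->slot 4; 40->slot 7
Table: [None, None, None, None, 15, 16, None, 40, None, None, None]


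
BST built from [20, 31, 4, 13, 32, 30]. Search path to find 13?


BST root = 20
Search for 13: compare at each node
Path: [20, 4, 13]


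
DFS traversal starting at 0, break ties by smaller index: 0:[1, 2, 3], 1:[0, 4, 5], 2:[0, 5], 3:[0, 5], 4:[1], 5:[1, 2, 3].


DFS stack-based: start with [0]
Visit order: [0, 1, 4, 5, 2, 3]


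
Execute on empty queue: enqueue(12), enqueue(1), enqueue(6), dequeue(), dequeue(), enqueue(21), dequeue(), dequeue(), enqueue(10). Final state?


enqueue(12) -> [12]
enqueue(1) -> [12, 1]
enqueue(6) -> [12, 1, 6]
dequeue() returns 12 -> [1, 6]
dequeue() returns 1 -> [6]
enqueue(21) -> [6, 21]
dequeue() returns 6 -> [21]
dequeue() returns 21 -> []
enqueue(10) -> [10]
Final queue (front to back): [10]


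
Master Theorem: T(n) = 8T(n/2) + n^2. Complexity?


a=8, b=2, c=2. log_2(8)=3 > c=2. Case 1: O(n^log_b(a)) = O(n^3)
Complexity: O(n^3)


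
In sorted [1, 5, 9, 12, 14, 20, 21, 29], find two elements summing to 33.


Two pointers: lo=0, hi=7
Found pair: (12, 21) summing to 33


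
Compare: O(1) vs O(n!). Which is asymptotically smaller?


constant grows slower than factorial
O(1) is asymptotically smaller; O(n!) grows faster


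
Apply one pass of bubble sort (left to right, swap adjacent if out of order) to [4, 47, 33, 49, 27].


After one pass: [4, 33, 47, 27, 49]


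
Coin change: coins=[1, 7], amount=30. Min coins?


dp[0]=0; dp[i]=1+min(dp[i-c] for c in coins)
...dp[25]=7, dp[26]=8, dp[27]=9, dp[28]=4, dp[29]=5, dp[30]=6
Minimum coins for 30 = 6


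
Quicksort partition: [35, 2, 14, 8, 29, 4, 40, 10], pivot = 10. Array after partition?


Elements <= 10 go left of pivot.
Result: [2, 8, 4, 10, 29, 14, 40, 35], pivot at index 3


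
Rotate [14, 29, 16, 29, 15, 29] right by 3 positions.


Right rotate by 3: [29, 15, 29, 14, 29, 16]


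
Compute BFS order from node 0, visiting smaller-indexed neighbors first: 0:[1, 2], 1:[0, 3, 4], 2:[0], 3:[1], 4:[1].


BFS queue: start with [0]
Visit order: [0, 1, 2, 3, 4]


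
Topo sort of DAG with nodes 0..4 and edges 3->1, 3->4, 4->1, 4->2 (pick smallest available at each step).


Kahn's algorithm, process smallest node first
Order: [0, 3, 4, 1, 2]


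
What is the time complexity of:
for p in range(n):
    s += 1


Per nesting level: O(n) = O(n)
Complexity: O(n)


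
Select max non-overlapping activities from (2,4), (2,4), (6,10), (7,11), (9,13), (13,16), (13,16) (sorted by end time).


Greedy: pick earliest-ending, then skip overlaps.
Selected (3 activities): [(2, 4), (6, 10), (13, 16)]


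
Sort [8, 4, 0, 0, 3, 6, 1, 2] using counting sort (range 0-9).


Count array: [2, 1, 1, 1, 1, 0, 1, 0, 1, 0]
Reconstruct: [0, 0, 1, 2, 3, 4, 6, 8]


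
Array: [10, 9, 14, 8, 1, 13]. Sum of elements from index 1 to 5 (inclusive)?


Prefix sums: [0, 10, 19, 33, 41, 42, 55]
Sum[1..5] = prefix[6] - prefix[1] = 55 - 10 = 45


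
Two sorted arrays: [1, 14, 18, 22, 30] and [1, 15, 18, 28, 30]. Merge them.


Compare heads, take smaller each step.
Merged: [1, 1, 14, 15, 18, 18, 22, 28, 30, 30]


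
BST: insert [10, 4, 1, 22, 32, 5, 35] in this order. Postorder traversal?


Root = 10; build tree by BST insertion.
Postorder traversal: [1, 5, 4, 35, 32, 22, 10]


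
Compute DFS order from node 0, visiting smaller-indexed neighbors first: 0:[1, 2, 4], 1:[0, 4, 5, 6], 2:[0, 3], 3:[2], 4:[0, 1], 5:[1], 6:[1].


DFS stack-based: start with [0]
Visit order: [0, 1, 4, 5, 6, 2, 3]


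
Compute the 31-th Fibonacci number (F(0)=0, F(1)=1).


F(n)=F(n-1)+F(n-2)
...F(29)=514229, F(30)=832040, F(31)=1346269


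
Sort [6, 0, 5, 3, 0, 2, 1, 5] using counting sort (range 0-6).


Count array: [2, 1, 1, 1, 0, 2, 1]
Reconstruct: [0, 0, 1, 2, 3, 5, 5, 6]


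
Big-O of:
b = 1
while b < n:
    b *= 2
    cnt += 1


Per nesting level: O(log n) = O(log n)
Complexity: O(log n)


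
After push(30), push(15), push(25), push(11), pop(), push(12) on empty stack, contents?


push(30) -> [30]
push(15) -> [30, 15]
push(25) -> [30, 15, 25]
push(11) -> [30, 15, 25, 11]
pop() returns 11 -> [30, 15, 25]
push(12) -> [30, 15, 25, 12]
Final stack (bottom to top): [30, 15, 25, 12]


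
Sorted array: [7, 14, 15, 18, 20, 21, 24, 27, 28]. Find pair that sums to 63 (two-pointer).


Two pointers: lo=0, hi=8
No pair sums to 63


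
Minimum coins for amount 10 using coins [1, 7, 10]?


dp[0]=0; dp[i]=1+min(dp[i-c] for c in coins)
...dp[5]=5, dp[6]=6, dp[7]=1, dp[8]=2, dp[9]=3, dp[10]=1
Minimum coins for 10 = 1


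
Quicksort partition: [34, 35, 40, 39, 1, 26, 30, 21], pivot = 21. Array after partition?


Elements <= 21 go left of pivot.
Result: [1, 21, 40, 39, 34, 26, 30, 35], pivot at index 1


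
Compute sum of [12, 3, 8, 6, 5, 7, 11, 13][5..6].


Prefix sums: [0, 12, 15, 23, 29, 34, 41, 52, 65]
Sum[5..6] = prefix[7] - prefix[5] = 52 - 34 = 18


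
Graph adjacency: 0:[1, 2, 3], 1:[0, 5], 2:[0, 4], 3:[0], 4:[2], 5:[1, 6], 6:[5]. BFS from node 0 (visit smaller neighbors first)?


BFS queue: start with [0]
Visit order: [0, 1, 2, 3, 5, 4, 6]


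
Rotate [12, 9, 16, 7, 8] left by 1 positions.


Left rotate by 1: [9, 16, 7, 8, 12]


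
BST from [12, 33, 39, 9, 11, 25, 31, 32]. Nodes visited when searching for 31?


BST root = 12
Search for 31: compare at each node
Path: [12, 33, 25, 31]


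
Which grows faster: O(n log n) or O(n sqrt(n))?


linearithmic grows slower than n^1.5
O(n log n) is asymptotically smaller; O(n sqrt(n)) grows faster


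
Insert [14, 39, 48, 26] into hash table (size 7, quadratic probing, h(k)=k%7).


Insertions: 14->slot 0; 39->slot 4; 48->slot 6; 26->slot 5
Table: [14, None, None, None, 39, 26, 48]


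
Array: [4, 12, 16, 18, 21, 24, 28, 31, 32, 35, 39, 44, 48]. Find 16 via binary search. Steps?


Search for 16:
[0,12] mid=6 arr[6]=28
[0,5] mid=2 arr[2]=16
Total: 2 comparisons


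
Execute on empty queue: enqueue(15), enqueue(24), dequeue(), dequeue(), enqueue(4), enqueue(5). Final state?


enqueue(15) -> [15]
enqueue(24) -> [15, 24]
dequeue() returns 15 -> [24]
dequeue() returns 24 -> []
enqueue(4) -> [4]
enqueue(5) -> [4, 5]
Final queue (front to back): [4, 5]


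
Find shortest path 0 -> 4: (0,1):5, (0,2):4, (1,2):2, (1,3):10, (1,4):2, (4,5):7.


Dijkstra from 0:
Distances: {0: 0, 1: 5, 2: 4, 3: 15, 4: 7, 5: 14}
Shortest distance to 4 = 7, path = [0, 1, 4]


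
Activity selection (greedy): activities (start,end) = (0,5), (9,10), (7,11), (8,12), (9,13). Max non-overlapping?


Greedy: pick earliest-ending, then skip overlaps.
Selected (2 activities): [(0, 5), (9, 10)]


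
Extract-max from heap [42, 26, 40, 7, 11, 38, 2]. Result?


Max = 42
Replace root with last, heapify down
Resulting heap: [40, 26, 38, 7, 11, 2]


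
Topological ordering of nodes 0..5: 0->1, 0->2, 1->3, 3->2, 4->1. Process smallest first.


Kahn's algorithm, process smallest node first
Order: [0, 4, 1, 3, 2, 5]


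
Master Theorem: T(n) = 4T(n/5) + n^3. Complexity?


a=4, b=5, c=3. log_5(4)=0.861 < c=3. Case 3: O(n^c) = O(n^3)
Complexity: O(n^3)


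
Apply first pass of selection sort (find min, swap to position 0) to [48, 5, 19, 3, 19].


After one pass: [3, 5, 19, 48, 19]


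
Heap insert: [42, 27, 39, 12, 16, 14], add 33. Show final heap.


Append 33: [42, 27, 39, 12, 16, 14, 33]
Bubble up: no swaps needed
Result: [42, 27, 39, 12, 16, 14, 33]


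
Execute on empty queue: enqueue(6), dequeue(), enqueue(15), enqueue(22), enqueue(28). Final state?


enqueue(6) -> [6]
dequeue() returns 6 -> []
enqueue(15) -> [15]
enqueue(22) -> [15, 22]
enqueue(28) -> [15, 22, 28]
Final queue (front to back): [15, 22, 28]


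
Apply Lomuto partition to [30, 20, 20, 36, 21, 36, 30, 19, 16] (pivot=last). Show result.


Elements <= 16 go left of pivot.
Result: [16, 20, 20, 36, 21, 36, 30, 19, 30], pivot at index 0


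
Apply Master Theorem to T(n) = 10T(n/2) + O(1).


a=10, b=2, c=0. log_2(10)=3.322 > c=0. Case 1: O(n^log_b(a)) = O(n^3.322)
Complexity: O(n^3.322)


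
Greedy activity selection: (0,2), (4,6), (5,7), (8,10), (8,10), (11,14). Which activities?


Greedy: pick earliest-ending, then skip overlaps.
Selected (4 activities): [(0, 2), (4, 6), (8, 10), (11, 14)]


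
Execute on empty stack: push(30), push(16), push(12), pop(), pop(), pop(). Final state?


push(30) -> [30]
push(16) -> [30, 16]
push(12) -> [30, 16, 12]
pop() returns 12 -> [30, 16]
pop() returns 16 -> [30]
pop() returns 30 -> []
Final stack (bottom to top): []


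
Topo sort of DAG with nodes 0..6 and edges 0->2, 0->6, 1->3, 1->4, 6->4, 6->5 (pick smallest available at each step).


Kahn's algorithm, process smallest node first
Order: [0, 1, 2, 3, 6, 4, 5]


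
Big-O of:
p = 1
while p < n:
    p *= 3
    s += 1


Per nesting level: O(log n) = O(log n)
Complexity: O(log n)


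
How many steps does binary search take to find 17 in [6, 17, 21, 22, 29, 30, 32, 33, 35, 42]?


Search for 17:
[0,9] mid=4 arr[4]=29
[0,3] mid=1 arr[1]=17
Total: 2 comparisons


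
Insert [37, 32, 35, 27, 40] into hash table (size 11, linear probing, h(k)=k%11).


Insertions: 37->slot 4; 32->slot 10; 35->slot 2; 27->slot 5; 40->slot 7
Table: [None, None, 35, None, 37, 27, None, 40, None, None, 32]


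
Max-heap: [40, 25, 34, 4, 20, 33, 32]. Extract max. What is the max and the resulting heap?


Max = 40
Replace root with last, heapify down
Resulting heap: [34, 25, 33, 4, 20, 32]


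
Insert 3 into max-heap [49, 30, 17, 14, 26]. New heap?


Append 3: [49, 30, 17, 14, 26, 3]
Bubble up: no swaps needed
Result: [49, 30, 17, 14, 26, 3]


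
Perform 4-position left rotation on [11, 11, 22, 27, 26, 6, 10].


Left rotate by 4: [26, 6, 10, 11, 11, 22, 27]


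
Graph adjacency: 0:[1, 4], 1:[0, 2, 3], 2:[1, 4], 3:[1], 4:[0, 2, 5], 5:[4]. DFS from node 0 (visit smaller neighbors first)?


DFS stack-based: start with [0]
Visit order: [0, 1, 2, 4, 5, 3]


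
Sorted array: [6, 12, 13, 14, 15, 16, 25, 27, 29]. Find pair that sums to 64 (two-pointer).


Two pointers: lo=0, hi=8
No pair sums to 64


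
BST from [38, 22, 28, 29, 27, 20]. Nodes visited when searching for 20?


BST root = 38
Search for 20: compare at each node
Path: [38, 22, 20]


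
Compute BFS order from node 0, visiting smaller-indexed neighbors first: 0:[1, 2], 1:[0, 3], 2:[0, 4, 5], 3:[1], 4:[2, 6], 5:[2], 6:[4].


BFS queue: start with [0]
Visit order: [0, 1, 2, 3, 4, 5, 6]


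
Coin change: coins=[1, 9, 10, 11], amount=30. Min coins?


dp[0]=0; dp[i]=1+min(dp[i-c] for c in coins)
...dp[25]=5, dp[26]=6, dp[27]=3, dp[28]=3, dp[29]=3, dp[30]=3
Minimum coins for 30 = 3


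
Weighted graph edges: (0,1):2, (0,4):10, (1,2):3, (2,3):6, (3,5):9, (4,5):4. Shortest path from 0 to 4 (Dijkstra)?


Dijkstra from 0:
Distances: {0: 0, 1: 2, 2: 5, 3: 11, 4: 10, 5: 14}
Shortest distance to 4 = 10, path = [0, 4]


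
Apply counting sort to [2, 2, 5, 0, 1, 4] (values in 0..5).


Count array: [1, 1, 2, 0, 1, 1]
Reconstruct: [0, 1, 2, 2, 4, 5]


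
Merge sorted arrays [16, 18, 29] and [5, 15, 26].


Compare heads, take smaller each step.
Merged: [5, 15, 16, 18, 26, 29]


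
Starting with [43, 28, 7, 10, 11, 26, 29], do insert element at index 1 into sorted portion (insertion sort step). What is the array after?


After one pass: [28, 43, 7, 10, 11, 26, 29]


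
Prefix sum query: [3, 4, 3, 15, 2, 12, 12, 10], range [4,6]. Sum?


Prefix sums: [0, 3, 7, 10, 25, 27, 39, 51, 61]
Sum[4..6] = prefix[7] - prefix[4] = 51 - 25 = 26


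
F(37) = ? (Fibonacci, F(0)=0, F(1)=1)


F(n)=F(n-1)+F(n-2)
...F(35)=9227465, F(36)=14930352, F(37)=24157817


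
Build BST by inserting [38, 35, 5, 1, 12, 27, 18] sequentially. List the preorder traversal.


Root = 38; build tree by BST insertion.
Preorder traversal: [38, 35, 5, 1, 12, 27, 18]


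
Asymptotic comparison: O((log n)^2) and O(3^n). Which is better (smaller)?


polylogarithmic grows slower than exponential (base 3)
O((log n)^2) is asymptotically smaller; O(3^n) grows faster


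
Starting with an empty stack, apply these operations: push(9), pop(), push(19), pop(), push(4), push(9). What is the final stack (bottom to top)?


push(9) -> [9]
pop() returns 9 -> []
push(19) -> [19]
pop() returns 19 -> []
push(4) -> [4]
push(9) -> [4, 9]
Final stack (bottom to top): [4, 9]


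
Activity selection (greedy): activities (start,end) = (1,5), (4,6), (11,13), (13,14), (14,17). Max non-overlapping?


Greedy: pick earliest-ending, then skip overlaps.
Selected (4 activities): [(1, 5), (11, 13), (13, 14), (14, 17)]


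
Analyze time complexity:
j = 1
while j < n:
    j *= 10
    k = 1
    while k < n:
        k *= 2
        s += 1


Per nesting level: O(log n) * O(log n) = O((log n)^2)
Complexity: O((log n)^2)


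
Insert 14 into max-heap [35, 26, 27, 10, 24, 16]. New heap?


Append 14: [35, 26, 27, 10, 24, 16, 14]
Bubble up: no swaps needed
Result: [35, 26, 27, 10, 24, 16, 14]


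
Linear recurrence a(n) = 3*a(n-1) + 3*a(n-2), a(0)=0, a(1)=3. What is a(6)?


Build bottom-up:
...a(4)=135, a(5)=513, a(6)=3*513+3*135=1944


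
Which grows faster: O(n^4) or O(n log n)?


linearithmic grows slower than quartic
O(n log n) is asymptotically smaller; O(n^4) grows faster


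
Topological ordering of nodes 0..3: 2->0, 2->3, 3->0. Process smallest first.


Kahn's algorithm, process smallest node first
Order: [1, 2, 3, 0]


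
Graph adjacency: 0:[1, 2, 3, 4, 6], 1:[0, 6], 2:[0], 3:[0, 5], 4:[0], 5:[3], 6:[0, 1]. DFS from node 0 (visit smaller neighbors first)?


DFS stack-based: start with [0]
Visit order: [0, 1, 6, 2, 3, 5, 4]


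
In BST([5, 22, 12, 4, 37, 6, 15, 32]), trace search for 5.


BST root = 5
Search for 5: compare at each node
Path: [5]


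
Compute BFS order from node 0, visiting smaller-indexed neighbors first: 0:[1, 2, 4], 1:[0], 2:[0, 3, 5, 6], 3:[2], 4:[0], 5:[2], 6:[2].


BFS queue: start with [0]
Visit order: [0, 1, 2, 4, 3, 5, 6]


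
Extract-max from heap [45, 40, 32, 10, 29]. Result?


Max = 45
Replace root with last, heapify down
Resulting heap: [40, 29, 32, 10]


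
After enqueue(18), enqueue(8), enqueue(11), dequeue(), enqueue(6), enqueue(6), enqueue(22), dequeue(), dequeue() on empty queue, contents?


enqueue(18) -> [18]
enqueue(8) -> [18, 8]
enqueue(11) -> [18, 8, 11]
dequeue() returns 18 -> [8, 11]
enqueue(6) -> [8, 11, 6]
enqueue(6) -> [8, 11, 6, 6]
enqueue(22) -> [8, 11, 6, 6, 22]
dequeue() returns 8 -> [11, 6, 6, 22]
dequeue() returns 11 -> [6, 6, 22]
Final queue (front to back): [6, 6, 22]


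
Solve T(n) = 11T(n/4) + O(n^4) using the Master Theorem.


a=11, b=4, c=4. log_4(11)=1.730 < c=4. Case 3: O(n^c) = O(n^4)
Complexity: O(n^4)


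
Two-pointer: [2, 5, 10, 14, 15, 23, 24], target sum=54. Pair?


Two pointers: lo=0, hi=6
No pair sums to 54


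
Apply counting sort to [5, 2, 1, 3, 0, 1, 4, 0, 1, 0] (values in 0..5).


Count array: [3, 3, 1, 1, 1, 1]
Reconstruct: [0, 0, 0, 1, 1, 1, 2, 3, 4, 5]


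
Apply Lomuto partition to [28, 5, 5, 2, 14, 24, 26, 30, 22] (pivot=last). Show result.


Elements <= 22 go left of pivot.
Result: [5, 5, 2, 14, 22, 24, 26, 30, 28], pivot at index 4


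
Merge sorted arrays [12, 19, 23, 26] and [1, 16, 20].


Compare heads, take smaller each step.
Merged: [1, 12, 16, 19, 20, 23, 26]


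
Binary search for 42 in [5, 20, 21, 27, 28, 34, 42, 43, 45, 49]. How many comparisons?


Search for 42:
[0,9] mid=4 arr[4]=28
[5,9] mid=7 arr[7]=43
[5,6] mid=5 arr[5]=34
[6,6] mid=6 arr[6]=42
Total: 4 comparisons


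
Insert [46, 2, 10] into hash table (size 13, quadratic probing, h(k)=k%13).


Insertions: 46->slot 7; 2->slot 2; 10->slot 10
Table: [None, None, 2, None, None, None, None, 46, None, None, 10, None, None]


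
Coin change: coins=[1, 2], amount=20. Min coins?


dp[0]=0; dp[i]=1+min(dp[i-c] for c in coins)
...dp[15]=8, dp[16]=8, dp[17]=9, dp[18]=9, dp[19]=10, dp[20]=10
Minimum coins for 20 = 10


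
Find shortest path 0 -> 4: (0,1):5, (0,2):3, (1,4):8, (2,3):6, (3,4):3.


Dijkstra from 0:
Distances: {0: 0, 1: 5, 2: 3, 3: 9, 4: 12}
Shortest distance to 4 = 12, path = [0, 2, 3, 4]


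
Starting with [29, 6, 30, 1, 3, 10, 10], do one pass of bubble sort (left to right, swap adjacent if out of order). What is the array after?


After one pass: [6, 29, 1, 3, 10, 10, 30]


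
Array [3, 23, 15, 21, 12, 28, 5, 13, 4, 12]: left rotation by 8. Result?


Left rotate by 8: [4, 12, 3, 23, 15, 21, 12, 28, 5, 13]


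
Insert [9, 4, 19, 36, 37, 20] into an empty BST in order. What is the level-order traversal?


Root = 9; build tree by BST insertion.
Level-Order traversal: [9, 4, 19, 36, 20, 37]


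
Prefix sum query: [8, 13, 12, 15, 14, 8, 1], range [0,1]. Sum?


Prefix sums: [0, 8, 21, 33, 48, 62, 70, 71]
Sum[0..1] = prefix[2] - prefix[0] = 21 - 0 = 21


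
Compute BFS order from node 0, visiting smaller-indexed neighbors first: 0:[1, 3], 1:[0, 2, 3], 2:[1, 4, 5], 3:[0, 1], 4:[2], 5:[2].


BFS queue: start with [0]
Visit order: [0, 1, 3, 2, 4, 5]


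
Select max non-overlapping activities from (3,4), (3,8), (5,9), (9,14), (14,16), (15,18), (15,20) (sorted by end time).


Greedy: pick earliest-ending, then skip overlaps.
Selected (4 activities): [(3, 4), (5, 9), (9, 14), (14, 16)]


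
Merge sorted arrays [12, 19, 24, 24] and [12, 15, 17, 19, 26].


Compare heads, take smaller each step.
Merged: [12, 12, 15, 17, 19, 19, 24, 24, 26]


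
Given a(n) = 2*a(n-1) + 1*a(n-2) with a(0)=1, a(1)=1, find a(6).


Build bottom-up:
...a(4)=17, a(5)=41, a(6)=2*41+1*17=99


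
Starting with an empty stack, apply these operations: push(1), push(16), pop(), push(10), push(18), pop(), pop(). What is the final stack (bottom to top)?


push(1) -> [1]
push(16) -> [1, 16]
pop() returns 16 -> [1]
push(10) -> [1, 10]
push(18) -> [1, 10, 18]
pop() returns 18 -> [1, 10]
pop() returns 10 -> [1]
Final stack (bottom to top): [1]


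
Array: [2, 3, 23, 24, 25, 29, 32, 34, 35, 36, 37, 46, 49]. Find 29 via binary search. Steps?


Search for 29:
[0,12] mid=6 arr[6]=32
[0,5] mid=2 arr[2]=23
[3,5] mid=4 arr[4]=25
[5,5] mid=5 arr[5]=29
Total: 4 comparisons


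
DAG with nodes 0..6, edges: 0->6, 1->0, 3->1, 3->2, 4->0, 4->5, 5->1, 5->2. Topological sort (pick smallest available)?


Kahn's algorithm, process smallest node first
Order: [3, 4, 5, 1, 0, 2, 6]


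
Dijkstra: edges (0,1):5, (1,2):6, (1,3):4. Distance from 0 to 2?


Dijkstra from 0:
Distances: {0: 0, 1: 5, 2: 11, 3: 9}
Shortest distance to 2 = 11, path = [0, 1, 2]


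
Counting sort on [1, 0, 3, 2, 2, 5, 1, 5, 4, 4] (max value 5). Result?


Count array: [1, 2, 2, 1, 2, 2]
Reconstruct: [0, 1, 1, 2, 2, 3, 4, 4, 5, 5]


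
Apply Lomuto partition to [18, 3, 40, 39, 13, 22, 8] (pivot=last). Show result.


Elements <= 8 go left of pivot.
Result: [3, 8, 40, 39, 13, 22, 18], pivot at index 1


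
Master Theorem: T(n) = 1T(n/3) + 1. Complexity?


a=1, b=3, c=0. log_3(1)=0 = c=0. Case 2: O(n^c log n) = O(log n)
Complexity: O(log n)


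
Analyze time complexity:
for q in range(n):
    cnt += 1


Per nesting level: O(n) = O(n)
Complexity: O(n)


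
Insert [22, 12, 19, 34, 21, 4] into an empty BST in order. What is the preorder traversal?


Root = 22; build tree by BST insertion.
Preorder traversal: [22, 12, 4, 19, 21, 34]


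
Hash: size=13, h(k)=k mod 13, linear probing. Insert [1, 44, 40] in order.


Insertions: 1->slot 1; 44->slot 5; 40->slot 2
Table: [None, 1, 40, None, None, 44, None, None, None, None, None, None, None]


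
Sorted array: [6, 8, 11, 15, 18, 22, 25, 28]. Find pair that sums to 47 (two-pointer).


Two pointers: lo=0, hi=7
Found pair: (22, 25) summing to 47


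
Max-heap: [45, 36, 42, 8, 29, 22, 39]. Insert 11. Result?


Append 11: [45, 36, 42, 8, 29, 22, 39, 11]
Bubble up: swap idx 7(11) with idx 3(8)
Result: [45, 36, 42, 11, 29, 22, 39, 8]


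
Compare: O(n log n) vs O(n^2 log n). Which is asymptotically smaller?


linearithmic grows slower than n^2 log n
O(n log n) is asymptotically smaller; O(n^2 log n) grows faster


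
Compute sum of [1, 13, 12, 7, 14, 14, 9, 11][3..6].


Prefix sums: [0, 1, 14, 26, 33, 47, 61, 70, 81]
Sum[3..6] = prefix[7] - prefix[3] = 70 - 26 = 44


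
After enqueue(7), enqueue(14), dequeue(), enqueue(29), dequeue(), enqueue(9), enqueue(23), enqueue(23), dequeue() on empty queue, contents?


enqueue(7) -> [7]
enqueue(14) -> [7, 14]
dequeue() returns 7 -> [14]
enqueue(29) -> [14, 29]
dequeue() returns 14 -> [29]
enqueue(9) -> [29, 9]
enqueue(23) -> [29, 9, 23]
enqueue(23) -> [29, 9, 23, 23]
dequeue() returns 29 -> [9, 23, 23]
Final queue (front to back): [9, 23, 23]


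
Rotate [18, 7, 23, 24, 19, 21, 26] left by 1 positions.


Left rotate by 1: [7, 23, 24, 19, 21, 26, 18]


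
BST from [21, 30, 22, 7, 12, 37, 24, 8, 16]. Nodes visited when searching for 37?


BST root = 21
Search for 37: compare at each node
Path: [21, 30, 37]


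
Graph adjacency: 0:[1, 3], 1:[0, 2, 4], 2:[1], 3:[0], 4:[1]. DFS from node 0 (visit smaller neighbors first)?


DFS stack-based: start with [0]
Visit order: [0, 1, 2, 4, 3]


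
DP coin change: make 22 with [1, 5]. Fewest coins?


dp[0]=0; dp[i]=1+min(dp[i-c] for c in coins)
...dp[17]=5, dp[18]=6, dp[19]=7, dp[20]=4, dp[21]=5, dp[22]=6
Minimum coins for 22 = 6


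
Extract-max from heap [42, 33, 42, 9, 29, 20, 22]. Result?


Max = 42
Replace root with last, heapify down
Resulting heap: [42, 33, 22, 9, 29, 20]


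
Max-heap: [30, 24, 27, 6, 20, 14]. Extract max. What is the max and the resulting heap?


Max = 30
Replace root with last, heapify down
Resulting heap: [27, 24, 14, 6, 20]


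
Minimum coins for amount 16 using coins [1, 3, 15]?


dp[0]=0; dp[i]=1+min(dp[i-c] for c in coins)
...dp[11]=5, dp[12]=4, dp[13]=5, dp[14]=6, dp[15]=1, dp[16]=2
Minimum coins for 16 = 2


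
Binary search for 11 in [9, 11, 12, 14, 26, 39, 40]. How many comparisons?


Search for 11:
[0,6] mid=3 arr[3]=14
[0,2] mid=1 arr[1]=11
Total: 2 comparisons


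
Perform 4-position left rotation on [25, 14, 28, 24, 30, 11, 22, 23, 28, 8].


Left rotate by 4: [30, 11, 22, 23, 28, 8, 25, 14, 28, 24]


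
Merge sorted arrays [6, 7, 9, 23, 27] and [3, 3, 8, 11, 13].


Compare heads, take smaller each step.
Merged: [3, 3, 6, 7, 8, 9, 11, 13, 23, 27]


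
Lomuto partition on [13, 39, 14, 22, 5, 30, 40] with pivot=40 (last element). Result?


Elements <= 40 go left of pivot.
Result: [13, 39, 14, 22, 5, 30, 40], pivot at index 6


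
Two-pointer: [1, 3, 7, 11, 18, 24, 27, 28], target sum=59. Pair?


Two pointers: lo=0, hi=7
No pair sums to 59


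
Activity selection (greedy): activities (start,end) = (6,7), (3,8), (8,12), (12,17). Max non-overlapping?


Greedy: pick earliest-ending, then skip overlaps.
Selected (3 activities): [(6, 7), (8, 12), (12, 17)]


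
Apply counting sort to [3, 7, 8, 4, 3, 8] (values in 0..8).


Count array: [0, 0, 0, 2, 1, 0, 0, 1, 2]
Reconstruct: [3, 3, 4, 7, 8, 8]


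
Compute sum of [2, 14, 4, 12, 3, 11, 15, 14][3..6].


Prefix sums: [0, 2, 16, 20, 32, 35, 46, 61, 75]
Sum[3..6] = prefix[7] - prefix[3] = 61 - 20 = 41


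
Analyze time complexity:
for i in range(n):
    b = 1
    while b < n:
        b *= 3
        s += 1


Per nesting level: O(n) * O(log n) = O(n log n)
Complexity: O(n log n)


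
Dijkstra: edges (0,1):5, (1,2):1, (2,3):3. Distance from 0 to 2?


Dijkstra from 0:
Distances: {0: 0, 1: 5, 2: 6, 3: 9}
Shortest distance to 2 = 6, path = [0, 1, 2]


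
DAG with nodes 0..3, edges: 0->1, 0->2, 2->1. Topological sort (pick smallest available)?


Kahn's algorithm, process smallest node first
Order: [0, 2, 1, 3]


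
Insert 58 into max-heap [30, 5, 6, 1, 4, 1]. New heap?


Append 58: [30, 5, 6, 1, 4, 1, 58]
Bubble up: swap idx 6(58) with idx 2(6); swap idx 2(58) with idx 0(30)
Result: [58, 5, 30, 1, 4, 1, 6]


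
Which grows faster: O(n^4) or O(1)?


constant grows slower than quartic
O(1) is asymptotically smaller; O(n^4) grows faster


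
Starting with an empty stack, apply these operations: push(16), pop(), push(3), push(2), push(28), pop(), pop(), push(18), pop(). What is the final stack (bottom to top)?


push(16) -> [16]
pop() returns 16 -> []
push(3) -> [3]
push(2) -> [3, 2]
push(28) -> [3, 2, 28]
pop() returns 28 -> [3, 2]
pop() returns 2 -> [3]
push(18) -> [3, 18]
pop() returns 18 -> [3]
Final stack (bottom to top): [3]


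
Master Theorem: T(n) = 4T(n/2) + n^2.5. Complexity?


a=4, b=2, c=2.5. log_2(4)=2 < c=2.5. Case 3: O(n^c) = O(n^2.500)
Complexity: O(n^2.500)


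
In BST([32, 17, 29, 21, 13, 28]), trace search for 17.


BST root = 32
Search for 17: compare at each node
Path: [32, 17]


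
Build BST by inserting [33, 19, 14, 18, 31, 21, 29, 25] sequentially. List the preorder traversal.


Root = 33; build tree by BST insertion.
Preorder traversal: [33, 19, 14, 18, 31, 21, 29, 25]


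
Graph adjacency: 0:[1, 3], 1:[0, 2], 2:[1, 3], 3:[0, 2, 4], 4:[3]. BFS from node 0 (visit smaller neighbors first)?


BFS queue: start with [0]
Visit order: [0, 1, 3, 2, 4]


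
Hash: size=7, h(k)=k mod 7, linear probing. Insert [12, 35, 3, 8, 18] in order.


Insertions: 12->slot 5; 35->slot 0; 3->slot 3; 8->slot 1; 18->slot 4
Table: [35, 8, None, 3, 18, 12, None]


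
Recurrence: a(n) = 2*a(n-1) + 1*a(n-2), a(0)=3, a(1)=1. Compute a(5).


Build bottom-up:
...a(3)=11, a(4)=27, a(5)=2*27+1*11=65


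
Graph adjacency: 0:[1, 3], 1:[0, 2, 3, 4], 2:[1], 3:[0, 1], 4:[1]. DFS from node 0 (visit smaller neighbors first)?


DFS stack-based: start with [0]
Visit order: [0, 1, 2, 3, 4]


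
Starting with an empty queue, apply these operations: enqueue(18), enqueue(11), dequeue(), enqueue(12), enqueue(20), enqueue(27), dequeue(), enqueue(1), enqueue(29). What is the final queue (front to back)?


enqueue(18) -> [18]
enqueue(11) -> [18, 11]
dequeue() returns 18 -> [11]
enqueue(12) -> [11, 12]
enqueue(20) -> [11, 12, 20]
enqueue(27) -> [11, 12, 20, 27]
dequeue() returns 11 -> [12, 20, 27]
enqueue(1) -> [12, 20, 27, 1]
enqueue(29) -> [12, 20, 27, 1, 29]
Final queue (front to back): [12, 20, 27, 1, 29]


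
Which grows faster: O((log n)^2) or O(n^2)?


polylogarithmic grows slower than quadratic
O((log n)^2) is asymptotically smaller; O(n^2) grows faster


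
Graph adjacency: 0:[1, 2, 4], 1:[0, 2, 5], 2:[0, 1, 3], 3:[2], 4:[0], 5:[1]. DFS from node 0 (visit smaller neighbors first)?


DFS stack-based: start with [0]
Visit order: [0, 1, 2, 3, 5, 4]


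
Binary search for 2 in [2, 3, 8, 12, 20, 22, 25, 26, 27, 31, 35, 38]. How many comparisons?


Search for 2:
[0,11] mid=5 arr[5]=22
[0,4] mid=2 arr[2]=8
[0,1] mid=0 arr[0]=2
Total: 3 comparisons


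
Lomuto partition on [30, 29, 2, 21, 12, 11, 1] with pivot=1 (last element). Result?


Elements <= 1 go left of pivot.
Result: [1, 29, 2, 21, 12, 11, 30], pivot at index 0


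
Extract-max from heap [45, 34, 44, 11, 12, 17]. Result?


Max = 45
Replace root with last, heapify down
Resulting heap: [44, 34, 17, 11, 12]


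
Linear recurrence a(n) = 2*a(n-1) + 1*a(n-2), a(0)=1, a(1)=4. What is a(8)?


Build bottom-up:
...a(6)=309, a(7)=746, a(8)=2*746+1*309=1801


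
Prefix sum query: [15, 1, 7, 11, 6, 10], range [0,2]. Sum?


Prefix sums: [0, 15, 16, 23, 34, 40, 50]
Sum[0..2] = prefix[3] - prefix[0] = 23 - 0 = 23


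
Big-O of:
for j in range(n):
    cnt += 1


Per nesting level: O(n) = O(n)
Complexity: O(n)


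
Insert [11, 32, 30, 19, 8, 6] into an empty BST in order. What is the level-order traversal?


Root = 11; build tree by BST insertion.
Level-Order traversal: [11, 8, 32, 6, 30, 19]


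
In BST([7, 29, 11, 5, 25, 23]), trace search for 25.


BST root = 7
Search for 25: compare at each node
Path: [7, 29, 11, 25]


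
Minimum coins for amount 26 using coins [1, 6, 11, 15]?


dp[0]=0; dp[i]=1+min(dp[i-c] for c in coins)
...dp[21]=2, dp[22]=2, dp[23]=3, dp[24]=4, dp[25]=5, dp[26]=2
Minimum coins for 26 = 2


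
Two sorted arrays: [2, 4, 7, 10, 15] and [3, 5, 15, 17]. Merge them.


Compare heads, take smaller each step.
Merged: [2, 3, 4, 5, 7, 10, 15, 15, 17]


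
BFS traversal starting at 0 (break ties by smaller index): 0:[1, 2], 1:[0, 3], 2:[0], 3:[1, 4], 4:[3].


BFS queue: start with [0]
Visit order: [0, 1, 2, 3, 4]


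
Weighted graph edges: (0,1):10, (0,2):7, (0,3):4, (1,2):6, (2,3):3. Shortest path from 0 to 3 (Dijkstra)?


Dijkstra from 0:
Distances: {0: 0, 1: 10, 2: 7, 3: 4}
Shortest distance to 3 = 4, path = [0, 3]


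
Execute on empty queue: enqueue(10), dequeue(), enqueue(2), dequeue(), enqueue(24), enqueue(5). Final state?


enqueue(10) -> [10]
dequeue() returns 10 -> []
enqueue(2) -> [2]
dequeue() returns 2 -> []
enqueue(24) -> [24]
enqueue(5) -> [24, 5]
Final queue (front to back): [24, 5]


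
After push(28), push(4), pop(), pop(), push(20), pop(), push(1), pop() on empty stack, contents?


push(28) -> [28]
push(4) -> [28, 4]
pop() returns 4 -> [28]
pop() returns 28 -> []
push(20) -> [20]
pop() returns 20 -> []
push(1) -> [1]
pop() returns 1 -> []
Final stack (bottom to top): []


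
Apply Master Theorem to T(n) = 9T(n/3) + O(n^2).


a=9, b=3, c=2. log_3(9)=2 = c=2. Case 2: O(n^c log n) = O(n^2 log n)
Complexity: O(n^2 log n)


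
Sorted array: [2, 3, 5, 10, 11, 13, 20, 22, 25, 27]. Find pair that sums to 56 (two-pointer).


Two pointers: lo=0, hi=9
No pair sums to 56


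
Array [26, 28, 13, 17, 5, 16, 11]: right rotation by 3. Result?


Right rotate by 3: [5, 16, 11, 26, 28, 13, 17]


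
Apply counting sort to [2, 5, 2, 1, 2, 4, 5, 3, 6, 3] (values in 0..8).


Count array: [0, 1, 3, 2, 1, 2, 1, 0, 0]
Reconstruct: [1, 2, 2, 2, 3, 3, 4, 5, 5, 6]


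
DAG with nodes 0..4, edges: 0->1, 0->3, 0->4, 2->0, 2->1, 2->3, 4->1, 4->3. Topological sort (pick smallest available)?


Kahn's algorithm, process smallest node first
Order: [2, 0, 4, 1, 3]


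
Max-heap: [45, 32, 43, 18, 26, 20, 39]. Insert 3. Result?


Append 3: [45, 32, 43, 18, 26, 20, 39, 3]
Bubble up: no swaps needed
Result: [45, 32, 43, 18, 26, 20, 39, 3]


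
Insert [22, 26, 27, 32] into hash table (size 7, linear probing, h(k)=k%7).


Insertions: 22->slot 1; 26->slot 5; 27->slot 6; 32->slot 4
Table: [None, 22, None, None, 32, 26, 27]


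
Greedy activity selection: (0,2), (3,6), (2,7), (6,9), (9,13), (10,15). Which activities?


Greedy: pick earliest-ending, then skip overlaps.
Selected (4 activities): [(0, 2), (3, 6), (6, 9), (9, 13)]


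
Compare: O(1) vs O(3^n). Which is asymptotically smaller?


constant grows slower than exponential (base 3)
O(1) is asymptotically smaller; O(3^n) grows faster


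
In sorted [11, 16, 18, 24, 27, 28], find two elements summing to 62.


Two pointers: lo=0, hi=5
No pair sums to 62


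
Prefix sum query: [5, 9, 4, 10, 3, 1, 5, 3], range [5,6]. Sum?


Prefix sums: [0, 5, 14, 18, 28, 31, 32, 37, 40]
Sum[5..6] = prefix[7] - prefix[5] = 37 - 31 = 6


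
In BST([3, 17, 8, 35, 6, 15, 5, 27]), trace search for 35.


BST root = 3
Search for 35: compare at each node
Path: [3, 17, 35]


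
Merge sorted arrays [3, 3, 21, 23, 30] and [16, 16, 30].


Compare heads, take smaller each step.
Merged: [3, 3, 16, 16, 21, 23, 30, 30]


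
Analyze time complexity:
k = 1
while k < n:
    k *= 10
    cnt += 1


Per nesting level: O(log n) = O(log n)
Complexity: O(log n)


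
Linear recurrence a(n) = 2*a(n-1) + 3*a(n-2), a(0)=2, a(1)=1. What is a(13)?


Build bottom-up:
...a(11)=132859, a(12)=398582, a(13)=2*398582+3*132859=1195741


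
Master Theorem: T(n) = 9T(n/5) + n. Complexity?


a=9, b=5, c=1. log_5(9)=1.365 > c=1. Case 1: O(n^log_b(a)) = O(n^1.365)
Complexity: O(n^1.365)


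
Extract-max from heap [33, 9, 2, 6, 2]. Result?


Max = 33
Replace root with last, heapify down
Resulting heap: [9, 6, 2, 2]


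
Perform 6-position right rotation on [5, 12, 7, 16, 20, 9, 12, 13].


Right rotate by 6: [7, 16, 20, 9, 12, 13, 5, 12]


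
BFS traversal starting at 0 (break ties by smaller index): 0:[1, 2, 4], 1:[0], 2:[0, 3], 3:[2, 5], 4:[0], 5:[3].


BFS queue: start with [0]
Visit order: [0, 1, 2, 4, 3, 5]


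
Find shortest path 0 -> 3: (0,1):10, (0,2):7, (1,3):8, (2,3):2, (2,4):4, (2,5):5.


Dijkstra from 0:
Distances: {0: 0, 1: 10, 2: 7, 3: 9, 4: 11, 5: 12}
Shortest distance to 3 = 9, path = [0, 2, 3]


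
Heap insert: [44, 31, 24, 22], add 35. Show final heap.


Append 35: [44, 31, 24, 22, 35]
Bubble up: swap idx 4(35) with idx 1(31)
Result: [44, 35, 24, 22, 31]


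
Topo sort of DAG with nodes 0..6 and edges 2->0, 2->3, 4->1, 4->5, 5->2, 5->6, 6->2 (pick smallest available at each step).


Kahn's algorithm, process smallest node first
Order: [4, 1, 5, 6, 2, 0, 3]


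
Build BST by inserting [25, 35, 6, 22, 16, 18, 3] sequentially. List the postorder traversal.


Root = 25; build tree by BST insertion.
Postorder traversal: [3, 18, 16, 22, 6, 35, 25]


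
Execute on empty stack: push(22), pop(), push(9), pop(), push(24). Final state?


push(22) -> [22]
pop() returns 22 -> []
push(9) -> [9]
pop() returns 9 -> []
push(24) -> [24]
Final stack (bottom to top): [24]


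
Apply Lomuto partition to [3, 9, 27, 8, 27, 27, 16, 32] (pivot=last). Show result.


Elements <= 32 go left of pivot.
Result: [3, 9, 27, 8, 27, 27, 16, 32], pivot at index 7


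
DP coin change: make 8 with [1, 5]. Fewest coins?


dp[0]=0; dp[i]=1+min(dp[i-c] for c in coins)
...dp[3]=3, dp[4]=4, dp[5]=1, dp[6]=2, dp[7]=3, dp[8]=4
Minimum coins for 8 = 4


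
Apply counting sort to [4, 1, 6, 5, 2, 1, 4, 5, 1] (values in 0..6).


Count array: [0, 3, 1, 0, 2, 2, 1]
Reconstruct: [1, 1, 1, 2, 4, 4, 5, 5, 6]


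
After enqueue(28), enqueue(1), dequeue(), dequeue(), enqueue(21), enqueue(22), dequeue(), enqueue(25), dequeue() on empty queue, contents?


enqueue(28) -> [28]
enqueue(1) -> [28, 1]
dequeue() returns 28 -> [1]
dequeue() returns 1 -> []
enqueue(21) -> [21]
enqueue(22) -> [21, 22]
dequeue() returns 21 -> [22]
enqueue(25) -> [22, 25]
dequeue() returns 22 -> [25]
Final queue (front to back): [25]


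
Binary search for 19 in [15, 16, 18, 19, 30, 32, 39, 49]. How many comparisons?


Search for 19:
[0,7] mid=3 arr[3]=19
Total: 1 comparisons


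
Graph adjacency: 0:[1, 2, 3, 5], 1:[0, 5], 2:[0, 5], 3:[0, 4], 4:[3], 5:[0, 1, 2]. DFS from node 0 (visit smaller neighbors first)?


DFS stack-based: start with [0]
Visit order: [0, 1, 5, 2, 3, 4]


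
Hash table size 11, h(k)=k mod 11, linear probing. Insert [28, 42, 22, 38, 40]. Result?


Insertions: 28->slot 6; 42->slot 9; 22->slot 0; 38->slot 5; 40->slot 7
Table: [22, None, None, None, None, 38, 28, 40, None, 42, None]


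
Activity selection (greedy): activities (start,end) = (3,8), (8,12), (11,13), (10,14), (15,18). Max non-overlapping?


Greedy: pick earliest-ending, then skip overlaps.
Selected (3 activities): [(3, 8), (8, 12), (15, 18)]


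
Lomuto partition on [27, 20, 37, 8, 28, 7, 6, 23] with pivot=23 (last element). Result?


Elements <= 23 go left of pivot.
Result: [20, 8, 7, 6, 23, 37, 27, 28], pivot at index 4


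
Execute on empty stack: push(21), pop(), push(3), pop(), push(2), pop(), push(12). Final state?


push(21) -> [21]
pop() returns 21 -> []
push(3) -> [3]
pop() returns 3 -> []
push(2) -> [2]
pop() returns 2 -> []
push(12) -> [12]
Final stack (bottom to top): [12]


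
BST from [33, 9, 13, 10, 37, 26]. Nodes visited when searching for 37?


BST root = 33
Search for 37: compare at each node
Path: [33, 37]


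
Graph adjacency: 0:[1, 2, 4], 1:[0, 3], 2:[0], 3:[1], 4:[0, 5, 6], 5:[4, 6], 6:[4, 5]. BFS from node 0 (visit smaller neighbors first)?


BFS queue: start with [0]
Visit order: [0, 1, 2, 4, 3, 5, 6]


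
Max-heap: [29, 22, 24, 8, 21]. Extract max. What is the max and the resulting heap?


Max = 29
Replace root with last, heapify down
Resulting heap: [24, 22, 21, 8]


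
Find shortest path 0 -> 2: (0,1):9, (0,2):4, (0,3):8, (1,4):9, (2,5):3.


Dijkstra from 0:
Distances: {0: 0, 1: 9, 2: 4, 3: 8, 4: 18, 5: 7}
Shortest distance to 2 = 4, path = [0, 2]


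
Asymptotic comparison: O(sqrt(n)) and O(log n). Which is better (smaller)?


logarithmic grows slower than sublinear
O(log n) is asymptotically smaller; O(sqrt(n)) grows faster


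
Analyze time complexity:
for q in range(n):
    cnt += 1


Per nesting level: O(n) = O(n)
Complexity: O(n)


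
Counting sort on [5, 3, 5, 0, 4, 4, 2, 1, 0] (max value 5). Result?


Count array: [2, 1, 1, 1, 2, 2]
Reconstruct: [0, 0, 1, 2, 3, 4, 4, 5, 5]
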